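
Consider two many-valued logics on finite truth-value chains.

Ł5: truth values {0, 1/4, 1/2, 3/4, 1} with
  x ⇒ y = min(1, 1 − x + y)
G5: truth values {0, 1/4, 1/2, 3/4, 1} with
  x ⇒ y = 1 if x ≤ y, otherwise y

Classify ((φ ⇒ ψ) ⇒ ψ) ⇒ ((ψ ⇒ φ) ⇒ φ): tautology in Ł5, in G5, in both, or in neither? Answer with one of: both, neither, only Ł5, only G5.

In Ł5: every assignment gives 1 — tautology.
In G5: at φ = 1/4, ψ = 0 the value is 1/4 — not a tautology.

only Ł5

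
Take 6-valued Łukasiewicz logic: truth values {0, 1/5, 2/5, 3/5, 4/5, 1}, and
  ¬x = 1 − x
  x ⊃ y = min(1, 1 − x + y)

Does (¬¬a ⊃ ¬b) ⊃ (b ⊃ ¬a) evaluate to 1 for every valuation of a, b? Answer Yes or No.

At a = 2/5, b = 1/5, for instance:
¬a = ¬2/5 = 3/5
¬¬a = ¬3/5 = 2/5
¬b = ¬1/5 = 4/5
¬¬a ⊃ ¬b = 2/5 ⊃ 4/5 = 1
b ⊃ ¬a = 1/5 ⊃ 3/5 = 1
(¬¬a ⊃ ¬b) ⊃ (b ⊃ ¬a) = 1 ⊃ 1 = 1
and checking the remaining 35 assignments likewise gives ≥ 1 in every case.

Yes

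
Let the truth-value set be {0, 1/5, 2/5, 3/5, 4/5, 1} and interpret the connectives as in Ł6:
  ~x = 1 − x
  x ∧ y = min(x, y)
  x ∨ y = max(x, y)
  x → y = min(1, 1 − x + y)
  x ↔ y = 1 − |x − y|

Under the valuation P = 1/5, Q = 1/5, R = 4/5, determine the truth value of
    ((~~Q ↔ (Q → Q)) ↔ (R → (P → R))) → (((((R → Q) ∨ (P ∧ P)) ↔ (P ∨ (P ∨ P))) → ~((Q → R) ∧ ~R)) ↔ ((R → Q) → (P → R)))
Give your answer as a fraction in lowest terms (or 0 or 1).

~Q = ~1/5 = 4/5
~~Q = ~4/5 = 1/5
Q → Q = 1/5 → 1/5 = 1
~~Q ↔ (Q → Q) = 1/5 ↔ 1 = 1/5
P → R = 1/5 → 4/5 = 1
R → (P → R) = 4/5 → 1 = 1
(~~Q ↔ (Q → Q)) ↔ (R → (P → R)) = 1/5 ↔ 1 = 1/5
R → Q = 4/5 → 1/5 = 2/5
P ∧ P = 1/5 ∧ 1/5 = 1/5
(R → Q) ∨ (P ∧ P) = 2/5 ∨ 1/5 = 2/5
P ∨ P = 1/5 ∨ 1/5 = 1/5
P ∨ (P ∨ P) = 1/5 ∨ 1/5 = 1/5
((R → Q) ∨ (P ∧ P)) ↔ (P ∨ (P ∨ P)) = 2/5 ↔ 1/5 = 4/5
Q → R = 1/5 → 4/5 = 1
~R = ~4/5 = 1/5
(Q → R) ∧ ~R = 1 ∧ 1/5 = 1/5
~((Q → R) ∧ ~R) = ~1/5 = 4/5
(((R → Q) ∨ (P ∧ P)) ↔ (P ∨ (P ∨ P))) → ~((Q → R) ∧ ~R) = 4/5 → 4/5 = 1
R → Q = 4/5 → 1/5 = 2/5
P → R = 1/5 → 4/5 = 1
(R → Q) → (P → R) = 2/5 → 1 = 1
((((R → Q) ∨ (P ∧ P)) ↔ (P ∨ (P ∨ P))) → ~((Q → R) ∧ ~R)) ↔ ((R → Q) → (P → R)) = 1 ↔ 1 = 1
((~~Q ↔ (Q → Q)) ↔ (R → (P → R))) → (((((R → Q) ∨ (P ∧ P)) ↔ (P ∨ (P ∨ P))) → ~((Q → R) ∧ ~R)) ↔ ((R → Q) → (P → R))) = 1/5 → 1 = 1

1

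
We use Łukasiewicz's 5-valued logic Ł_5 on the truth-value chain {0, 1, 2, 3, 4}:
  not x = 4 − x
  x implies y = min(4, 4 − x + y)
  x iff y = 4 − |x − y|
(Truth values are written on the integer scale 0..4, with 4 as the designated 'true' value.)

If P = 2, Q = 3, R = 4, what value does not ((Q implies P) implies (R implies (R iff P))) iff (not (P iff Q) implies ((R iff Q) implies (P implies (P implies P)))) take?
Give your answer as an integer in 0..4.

Q implies P = 3 implies 2 = 3
R iff P = 4 iff 2 = 2
R implies (R iff P) = 4 implies 2 = 2
(Q implies P) implies (R implies (R iff P)) = 3 implies 2 = 3
not ((Q implies P) implies (R implies (R iff P))) = not 3 = 1
P iff Q = 2 iff 3 = 3
not (P iff Q) = not 3 = 1
R iff Q = 4 iff 3 = 3
P implies P = 2 implies 2 = 4
P implies (P implies P) = 2 implies 4 = 4
(R iff Q) implies (P implies (P implies P)) = 3 implies 4 = 4
not (P iff Q) implies ((R iff Q) implies (P implies (P implies P))) = 1 implies 4 = 4
not ((Q implies P) implies (R implies (R iff P))) iff (not (P iff Q) implies ((R iff Q) implies (P implies (P implies P)))) = 1 iff 4 = 1

1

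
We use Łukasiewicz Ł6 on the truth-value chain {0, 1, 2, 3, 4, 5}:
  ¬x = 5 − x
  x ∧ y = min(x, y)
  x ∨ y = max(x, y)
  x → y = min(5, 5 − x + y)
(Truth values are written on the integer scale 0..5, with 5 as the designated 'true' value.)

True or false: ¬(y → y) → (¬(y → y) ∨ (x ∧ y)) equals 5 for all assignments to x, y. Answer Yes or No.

At x = 1, y = 0, for instance:
y → y = 0 → 0 = 5
¬(y → y) = ¬5 = 0
x ∧ y = 1 ∧ 0 = 0
¬(y → y) ∨ (x ∧ y) = 0 ∨ 0 = 0
¬(y → y) → (¬(y → y) ∨ (x ∧ y)) = 0 → 0 = 5
and checking the remaining 35 assignments likewise gives ≥ 5 in every case.

Yes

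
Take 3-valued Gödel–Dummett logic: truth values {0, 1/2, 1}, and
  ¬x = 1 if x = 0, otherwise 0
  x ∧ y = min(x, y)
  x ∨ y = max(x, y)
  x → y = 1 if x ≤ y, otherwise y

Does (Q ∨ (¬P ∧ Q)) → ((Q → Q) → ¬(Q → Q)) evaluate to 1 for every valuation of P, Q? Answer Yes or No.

Counterexample: take P = 0, Q = 1/2.
¬P = ¬0 = 1
¬P ∧ Q = 1 ∧ 1/2 = 1/2
Q ∨ (¬P ∧ Q) = 1/2 ∨ 1/2 = 1/2
Q → Q = 1/2 → 1/2 = 1
Q → Q = 1/2 → 1/2 = 1
¬(Q → Q) = ¬1 = 0
(Q → Q) → ¬(Q → Q) = 1 → 0 = 0
(Q ∨ (¬P ∧ Q)) → ((Q → Q) → ¬(Q → Q)) = 1/2 → 0 = 0
This gives 0 ≠ 1.

No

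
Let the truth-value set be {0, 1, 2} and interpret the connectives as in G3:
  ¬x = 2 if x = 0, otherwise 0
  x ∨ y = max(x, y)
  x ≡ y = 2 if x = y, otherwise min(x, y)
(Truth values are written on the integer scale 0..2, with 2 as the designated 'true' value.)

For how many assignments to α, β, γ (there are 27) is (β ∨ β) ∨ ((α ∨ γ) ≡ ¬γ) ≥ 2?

value 2: 11 assignments (counts)
value 1: 9 assignments
value 0: 7 assignments
So 11 of the 27 assignments meet the threshold.

11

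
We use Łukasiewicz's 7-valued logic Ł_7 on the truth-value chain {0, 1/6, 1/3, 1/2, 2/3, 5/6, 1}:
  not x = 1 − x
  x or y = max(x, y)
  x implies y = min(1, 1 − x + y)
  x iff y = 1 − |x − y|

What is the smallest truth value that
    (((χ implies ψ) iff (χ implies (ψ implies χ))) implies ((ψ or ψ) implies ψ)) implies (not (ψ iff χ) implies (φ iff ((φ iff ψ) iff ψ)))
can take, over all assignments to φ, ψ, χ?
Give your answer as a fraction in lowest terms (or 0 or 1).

Take φ = 0, ψ = 1/2, χ = 0:
χ implies ψ = 0 implies 1/2 = 1
ψ implies χ = 1/2 implies 0 = 1/2
χ implies (ψ implies χ) = 0 implies 1/2 = 1
(χ implies ψ) iff (χ implies (ψ implies χ)) = 1 iff 1 = 1
ψ or ψ = 1/2 or 1/2 = 1/2
(ψ or ψ) implies ψ = 1/2 implies 1/2 = 1
((χ implies ψ) iff (χ implies (ψ implies χ))) implies ((ψ or ψ) implies ψ) = 1 implies 1 = 1
ψ iff χ = 1/2 iff 0 = 1/2
not (ψ iff χ) = not 1/2 = 1/2
φ iff ψ = 0 iff 1/2 = 1/2
(φ iff ψ) iff ψ = 1/2 iff 1/2 = 1
φ iff ((φ iff ψ) iff ψ) = 0 iff 1 = 0
not (ψ iff χ) implies (φ iff ((φ iff ψ) iff ψ)) = 1/2 implies 0 = 1/2
(((χ implies ψ) iff (χ implies (ψ implies χ))) implies ((ψ or ψ) implies ψ)) implies (not (ψ iff χ) implies (φ iff ((φ iff ψ) iff ψ))) = 1 implies 1/2 = 1/2
No assignment yields a value below 1/2, so this is the minimum.

1/2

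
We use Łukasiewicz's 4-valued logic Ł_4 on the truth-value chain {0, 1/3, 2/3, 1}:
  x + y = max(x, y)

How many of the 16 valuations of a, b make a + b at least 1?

a = 0, b = 0 ↦ 0  <
a = 0, b = 1/3 ↦ 1/3  <
a = 0, b = 2/3 ↦ 2/3  <
a = 0, b = 1 ↦ 1  ≥
a = 1/3, b = 0 ↦ 1/3  <
a = 1/3, b = 1/3 ↦ 1/3  <
a = 1/3, b = 2/3 ↦ 2/3  <
a = 1/3, b = 1 ↦ 1  ≥
a = 2/3, b = 0 ↦ 2/3  <
a = 2/3, b = 1/3 ↦ 2/3  <
a = 2/3, b = 2/3 ↦ 2/3  <
a = 2/3, b = 1 ↦ 1  ≥
a = 1, b = 0 ↦ 1  ≥
a = 1, b = 1/3 ↦ 1  ≥
a = 1, b = 2/3 ↦ 1  ≥
a = 1, b = 1 ↦ 1  ≥
So 7 of the 16 assignments meet the threshold.

7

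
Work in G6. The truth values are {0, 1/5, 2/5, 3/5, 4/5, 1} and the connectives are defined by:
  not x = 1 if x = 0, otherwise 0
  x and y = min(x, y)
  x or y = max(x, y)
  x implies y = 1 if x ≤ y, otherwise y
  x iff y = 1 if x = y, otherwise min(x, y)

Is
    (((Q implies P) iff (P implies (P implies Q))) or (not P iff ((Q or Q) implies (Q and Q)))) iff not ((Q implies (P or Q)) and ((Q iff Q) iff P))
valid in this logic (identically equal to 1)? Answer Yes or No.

Counterexample: take P = 1/5, Q = 1/5.
Q implies P = 1/5 implies 1/5 = 1
P implies Q = 1/5 implies 1/5 = 1
P implies (P implies Q) = 1/5 implies 1 = 1
(Q implies P) iff (P implies (P implies Q)) = 1 iff 1 = 1
not P = not 1/5 = 0
Q or Q = 1/5 or 1/5 = 1/5
Q and Q = 1/5 and 1/5 = 1/5
(Q or Q) implies (Q and Q) = 1/5 implies 1/5 = 1
not P iff ((Q or Q) implies (Q and Q)) = 0 iff 1 = 0
((Q implies P) iff (P implies (P implies Q))) or (not P iff ((Q or Q) implies (Q and Q))) = 1 or 0 = 1
P or Q = 1/5 or 1/5 = 1/5
Q implies (P or Q) = 1/5 implies 1/5 = 1
Q iff Q = 1/5 iff 1/5 = 1
(Q iff Q) iff P = 1 iff 1/5 = 1/5
(Q implies (P or Q)) and ((Q iff Q) iff P) = 1 and 1/5 = 1/5
not ((Q implies (P or Q)) and ((Q iff Q) iff P)) = not 1/5 = 0
(((Q implies P) iff (P implies (P implies Q))) or (not P iff ((Q or Q) implies (Q and Q)))) iff not ((Q implies (P or Q)) and ((Q iff Q) iff P)) = 1 iff 0 = 0
This gives 0 ≠ 1.

No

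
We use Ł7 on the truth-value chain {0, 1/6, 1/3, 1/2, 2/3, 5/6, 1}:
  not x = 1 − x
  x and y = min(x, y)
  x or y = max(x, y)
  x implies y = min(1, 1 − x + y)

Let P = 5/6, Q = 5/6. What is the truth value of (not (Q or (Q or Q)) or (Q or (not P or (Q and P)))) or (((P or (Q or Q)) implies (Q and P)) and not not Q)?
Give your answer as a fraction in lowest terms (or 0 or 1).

Q or Q = 5/6 or 5/6 = 5/6
Q or (Q or Q) = 5/6 or 5/6 = 5/6
not (Q or (Q or Q)) = not 5/6 = 1/6
not P = not 5/6 = 1/6
Q and P = 5/6 and 5/6 = 5/6
not P or (Q and P) = 1/6 or 5/6 = 5/6
Q or (not P or (Q and P)) = 5/6 or 5/6 = 5/6
not (Q or (Q or Q)) or (Q or (not P or (Q and P))) = 1/6 or 5/6 = 5/6
Q or Q = 5/6 or 5/6 = 5/6
P or (Q or Q) = 5/6 or 5/6 = 5/6
Q and P = 5/6 and 5/6 = 5/6
(P or (Q or Q)) implies (Q and P) = 5/6 implies 5/6 = 1
not Q = not 5/6 = 1/6
not not Q = not 1/6 = 5/6
((P or (Q or Q)) implies (Q and P)) and not not Q = 1 and 5/6 = 5/6
(not (Q or (Q or Q)) or (Q or (not P or (Q and P)))) or (((P or (Q or Q)) implies (Q and P)) and not not Q) = 5/6 or 5/6 = 5/6

5/6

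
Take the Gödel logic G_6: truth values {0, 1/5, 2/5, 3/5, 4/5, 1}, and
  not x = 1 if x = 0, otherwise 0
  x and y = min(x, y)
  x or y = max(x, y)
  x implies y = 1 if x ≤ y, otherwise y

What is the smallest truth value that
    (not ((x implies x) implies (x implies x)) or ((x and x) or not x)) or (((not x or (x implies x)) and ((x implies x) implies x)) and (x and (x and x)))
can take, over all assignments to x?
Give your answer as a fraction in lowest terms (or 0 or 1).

Take x = 1/5:
x implies x = 1/5 implies 1/5 = 1
x implies x = 1/5 implies 1/5 = 1
(x implies x) implies (x implies x) = 1 implies 1 = 1
not ((x implies x) implies (x implies x)) = not 1 = 0
x and x = 1/5 and 1/5 = 1/5
not x = not 1/5 = 0
(x and x) or not x = 1/5 or 0 = 1/5
not ((x implies x) implies (x implies x)) or ((x and x) or not x) = 0 or 1/5 = 1/5
not x = not 1/5 = 0
x implies x = 1/5 implies 1/5 = 1
not x or (x implies x) = 0 or 1 = 1
x implies x = 1/5 implies 1/5 = 1
(x implies x) implies x = 1 implies 1/5 = 1/5
(not x or (x implies x)) and ((x implies x) implies x) = 1 and 1/5 = 1/5
x and x = 1/5 and 1/5 = 1/5
x and (x and x) = 1/5 and 1/5 = 1/5
((not x or (x implies x)) and ((x implies x) implies x)) and (x and (x and x)) = 1/5 and 1/5 = 1/5
(not ((x implies x) implies (x implies x)) or ((x and x) or not x)) or (((not x or (x implies x)) and ((x implies x) implies x)) and (x and (x and x))) = 1/5 or 1/5 = 1/5
No assignment yields a value below 1/5, so this is the minimum.

1/5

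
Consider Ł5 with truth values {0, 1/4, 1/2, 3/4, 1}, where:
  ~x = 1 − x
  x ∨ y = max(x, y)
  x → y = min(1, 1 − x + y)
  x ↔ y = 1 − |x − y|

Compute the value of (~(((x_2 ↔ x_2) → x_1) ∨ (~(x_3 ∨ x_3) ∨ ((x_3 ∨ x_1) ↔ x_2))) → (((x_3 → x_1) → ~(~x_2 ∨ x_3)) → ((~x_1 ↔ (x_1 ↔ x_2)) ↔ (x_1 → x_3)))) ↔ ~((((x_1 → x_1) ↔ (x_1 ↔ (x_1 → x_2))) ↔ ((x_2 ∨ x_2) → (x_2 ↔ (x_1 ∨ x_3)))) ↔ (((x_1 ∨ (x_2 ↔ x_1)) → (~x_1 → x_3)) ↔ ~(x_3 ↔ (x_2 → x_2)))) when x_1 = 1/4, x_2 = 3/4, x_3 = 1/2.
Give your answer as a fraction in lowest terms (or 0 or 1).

1/4

x_2 ↔ x_2 = 3/4 ↔ 3/4 = 1
(x_2 ↔ x_2) → x_1 = 1 → 1/4 = 1/4
x_3 ∨ x_3 = 1/2 ∨ 1/2 = 1/2
~(x_3 ∨ x_3) = ~1/2 = 1/2
x_3 ∨ x_1 = 1/2 ∨ 1/4 = 1/2
(x_3 ∨ x_1) ↔ x_2 = 1/2 ↔ 3/4 = 3/4
~(x_3 ∨ x_3) ∨ ((x_3 ∨ x_1) ↔ x_2) = 1/2 ∨ 3/4 = 3/4
((x_2 ↔ x_2) → x_1) ∨ (~(x_3 ∨ x_3) ∨ ((x_3 ∨ x_1) ↔ x_2)) = 1/4 ∨ 3/4 = 3/4
~(((x_2 ↔ x_2) → x_1) ∨ (~(x_3 ∨ x_3) ∨ ((x_3 ∨ x_1) ↔ x_2))) = ~3/4 = 1/4
x_3 → x_1 = 1/2 → 1/4 = 3/4
~x_2 = ~3/4 = 1/4
~x_2 ∨ x_3 = 1/4 ∨ 1/2 = 1/2
~(~x_2 ∨ x_3) = ~1/2 = 1/2
(x_3 → x_1) → ~(~x_2 ∨ x_3) = 3/4 → 1/2 = 3/4
~x_1 = ~1/4 = 3/4
x_1 ↔ x_2 = 1/4 ↔ 3/4 = 1/2
~x_1 ↔ (x_1 ↔ x_2) = 3/4 ↔ 1/2 = 3/4
x_1 → x_3 = 1/4 → 1/2 = 1
(~x_1 ↔ (x_1 ↔ x_2)) ↔ (x_1 → x_3) = 3/4 ↔ 1 = 3/4
((x_3 → x_1) → ~(~x_2 ∨ x_3)) → ((~x_1 ↔ (x_1 ↔ x_2)) ↔ (x_1 → x_3)) = 3/4 → 3/4 = 1
~(((x_2 ↔ x_2) → x_1) ∨ (~(x_3 ∨ x_3) ∨ ((x_3 ∨ x_1) ↔ x_2))) → (((x_3 → x_1) → ~(~x_2 ∨ x_3)) → ((~x_1 ↔ (x_1 ↔ x_2)) ↔ (x_1 → x_3))) = 1/4 → 1 = 1
x_1 → x_1 = 1/4 → 1/4 = 1
x_1 → x_2 = 1/4 → 3/4 = 1
x_1 ↔ (x_1 → x_2) = 1/4 ↔ 1 = 1/4
(x_1 → x_1) ↔ (x_1 ↔ (x_1 → x_2)) = 1 ↔ 1/4 = 1/4
x_2 ∨ x_2 = 3/4 ∨ 3/4 = 3/4
x_1 ∨ x_3 = 1/4 ∨ 1/2 = 1/2
x_2 ↔ (x_1 ∨ x_3) = 3/4 ↔ 1/2 = 3/4
(x_2 ∨ x_2) → (x_2 ↔ (x_1 ∨ x_3)) = 3/4 → 3/4 = 1
((x_1 → x_1) ↔ (x_1 ↔ (x_1 → x_2))) ↔ ((x_2 ∨ x_2) → (x_2 ↔ (x_1 ∨ x_3))) = 1/4 ↔ 1 = 1/4
x_2 ↔ x_1 = 3/4 ↔ 1/4 = 1/2
x_1 ∨ (x_2 ↔ x_1) = 1/4 ∨ 1/2 = 1/2
~x_1 = ~1/4 = 3/4
~x_1 → x_3 = 3/4 → 1/2 = 3/4
(x_1 ∨ (x_2 ↔ x_1)) → (~x_1 → x_3) = 1/2 → 3/4 = 1
x_2 → x_2 = 3/4 → 3/4 = 1
x_3 ↔ (x_2 → x_2) = 1/2 ↔ 1 = 1/2
~(x_3 ↔ (x_2 → x_2)) = ~1/2 = 1/2
((x_1 ∨ (x_2 ↔ x_1)) → (~x_1 → x_3)) ↔ ~(x_3 ↔ (x_2 → x_2)) = 1 ↔ 1/2 = 1/2
(((x_1 → x_1) ↔ (x_1 ↔ (x_1 → x_2))) ↔ ((x_2 ∨ x_2) → (x_2 ↔ (x_1 ∨ x_3)))) ↔ (((x_1 ∨ (x_2 ↔ x_1)) → (~x_1 → x_3)) ↔ ~(x_3 ↔ (x_2 → x_2))) = 1/4 ↔ 1/2 = 3/4
~((((x_1 → x_1) ↔ (x_1 ↔ (x_1 → x_2))) ↔ ((x_2 ∨ x_2) → (x_2 ↔ (x_1 ∨ x_3)))) ↔ (((x_1 ∨ (x_2 ↔ x_1)) → (~x_1 → x_3)) ↔ ~(x_3 ↔ (x_2 → x_2)))) = ~3/4 = 1/4
(~(((x_2 ↔ x_2) → x_1) ∨ (~(x_3 ∨ x_3) ∨ ((x_3 ∨ x_1) ↔ x_2))) → (((x_3 → x_1) → ~(~x_2 ∨ x_3)) → ((~x_1 ↔ (x_1 ↔ x_2)) ↔ (x_1 → x_3)))) ↔ ~((((x_1 → x_1) ↔ (x_1 ↔ (x_1 → x_2))) ↔ ((x_2 ∨ x_2) → (x_2 ↔ (x_1 ∨ x_3)))) ↔ (((x_1 ∨ (x_2 ↔ x_1)) → (~x_1 → x_3)) ↔ ~(x_3 ↔ (x_2 → x_2)))) = 1 ↔ 1/4 = 1/4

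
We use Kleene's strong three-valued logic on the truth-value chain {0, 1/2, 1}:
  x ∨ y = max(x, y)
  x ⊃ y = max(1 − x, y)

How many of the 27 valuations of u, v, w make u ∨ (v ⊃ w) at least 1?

19

value 1: 19 assignments (counts)
value 1/2: 7 assignments
value 0: 1 assignment
So 19 of the 27 assignments meet the threshold.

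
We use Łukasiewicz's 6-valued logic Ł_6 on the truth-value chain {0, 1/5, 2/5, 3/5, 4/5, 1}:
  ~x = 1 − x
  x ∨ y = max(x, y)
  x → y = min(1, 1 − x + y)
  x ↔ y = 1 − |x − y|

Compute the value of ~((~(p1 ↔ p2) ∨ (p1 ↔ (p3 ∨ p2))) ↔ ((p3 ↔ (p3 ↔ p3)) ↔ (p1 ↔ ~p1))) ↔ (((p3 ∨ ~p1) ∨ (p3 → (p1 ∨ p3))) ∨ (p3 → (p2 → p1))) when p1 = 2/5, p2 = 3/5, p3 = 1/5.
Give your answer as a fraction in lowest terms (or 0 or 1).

p1 ↔ p2 = 2/5 ↔ 3/5 = 4/5
~(p1 ↔ p2) = ~4/5 = 1/5
p3 ∨ p2 = 1/5 ∨ 3/5 = 3/5
p1 ↔ (p3 ∨ p2) = 2/5 ↔ 3/5 = 4/5
~(p1 ↔ p2) ∨ (p1 ↔ (p3 ∨ p2)) = 1/5 ∨ 4/5 = 4/5
p3 ↔ p3 = 1/5 ↔ 1/5 = 1
p3 ↔ (p3 ↔ p3) = 1/5 ↔ 1 = 1/5
~p1 = ~2/5 = 3/5
p1 ↔ ~p1 = 2/5 ↔ 3/5 = 4/5
(p3 ↔ (p3 ↔ p3)) ↔ (p1 ↔ ~p1) = 1/5 ↔ 4/5 = 2/5
(~(p1 ↔ p2) ∨ (p1 ↔ (p3 ∨ p2))) ↔ ((p3 ↔ (p3 ↔ p3)) ↔ (p1 ↔ ~p1)) = 4/5 ↔ 2/5 = 3/5
~((~(p1 ↔ p2) ∨ (p1 ↔ (p3 ∨ p2))) ↔ ((p3 ↔ (p3 ↔ p3)) ↔ (p1 ↔ ~p1))) = ~3/5 = 2/5
~p1 = ~2/5 = 3/5
p3 ∨ ~p1 = 1/5 ∨ 3/5 = 3/5
p1 ∨ p3 = 2/5 ∨ 1/5 = 2/5
p3 → (p1 ∨ p3) = 1/5 → 2/5 = 1
(p3 ∨ ~p1) ∨ (p3 → (p1 ∨ p3)) = 3/5 ∨ 1 = 1
p2 → p1 = 3/5 → 2/5 = 4/5
p3 → (p2 → p1) = 1/5 → 4/5 = 1
((p3 ∨ ~p1) ∨ (p3 → (p1 ∨ p3))) ∨ (p3 → (p2 → p1)) = 1 ∨ 1 = 1
~((~(p1 ↔ p2) ∨ (p1 ↔ (p3 ∨ p2))) ↔ ((p3 ↔ (p3 ↔ p3)) ↔ (p1 ↔ ~p1))) ↔ (((p3 ∨ ~p1) ∨ (p3 → (p1 ∨ p3))) ∨ (p3 → (p2 → p1))) = 2/5 ↔ 1 = 2/5

2/5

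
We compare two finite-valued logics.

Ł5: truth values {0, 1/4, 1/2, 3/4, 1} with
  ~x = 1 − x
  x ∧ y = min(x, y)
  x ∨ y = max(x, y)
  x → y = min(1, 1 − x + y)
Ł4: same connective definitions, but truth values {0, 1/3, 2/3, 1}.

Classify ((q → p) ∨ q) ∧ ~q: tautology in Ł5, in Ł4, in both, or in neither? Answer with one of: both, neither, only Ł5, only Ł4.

In Ł5: at p = 0, q = 1/4 the value is 3/4 — not a tautology.
In Ł4: at p = 0, q = 1/3 the value is 2/3 — not a tautology.

neither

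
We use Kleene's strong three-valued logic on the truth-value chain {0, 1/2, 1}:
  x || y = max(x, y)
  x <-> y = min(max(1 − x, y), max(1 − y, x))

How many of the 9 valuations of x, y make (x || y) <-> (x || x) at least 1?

4

x = 0, y = 0 ↦ 1  ≥
x = 0, y = 1/2 ↦ 1/2  <
x = 0, y = 1 ↦ 0  <
x = 1/2, y = 0 ↦ 1/2  <
x = 1/2, y = 1/2 ↦ 1/2  <
x = 1/2, y = 1 ↦ 1/2  <
x = 1, y = 0 ↦ 1  ≥
x = 1, y = 1/2 ↦ 1  ≥
x = 1, y = 1 ↦ 1  ≥
So 4 of the 9 assignments meet the threshold.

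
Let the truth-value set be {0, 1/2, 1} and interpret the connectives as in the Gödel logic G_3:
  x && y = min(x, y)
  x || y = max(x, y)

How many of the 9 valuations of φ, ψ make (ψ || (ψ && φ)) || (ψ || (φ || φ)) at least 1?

5

φ = 0, ψ = 0 ↦ 0  <
φ = 0, ψ = 1/2 ↦ 1/2  <
φ = 0, ψ = 1 ↦ 1  ≥
φ = 1/2, ψ = 0 ↦ 1/2  <
φ = 1/2, ψ = 1/2 ↦ 1/2  <
φ = 1/2, ψ = 1 ↦ 1  ≥
φ = 1, ψ = 0 ↦ 1  ≥
φ = 1, ψ = 1/2 ↦ 1  ≥
φ = 1, ψ = 1 ↦ 1  ≥
So 5 of the 9 assignments meet the threshold.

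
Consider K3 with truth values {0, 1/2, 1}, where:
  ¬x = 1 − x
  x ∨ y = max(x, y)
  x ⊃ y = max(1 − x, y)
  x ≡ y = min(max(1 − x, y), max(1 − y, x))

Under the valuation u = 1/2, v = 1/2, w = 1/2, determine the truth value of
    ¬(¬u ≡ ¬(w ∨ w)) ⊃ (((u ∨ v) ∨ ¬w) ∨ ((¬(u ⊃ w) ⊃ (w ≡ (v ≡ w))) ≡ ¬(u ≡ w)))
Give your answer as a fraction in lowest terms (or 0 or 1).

¬u = ¬1/2 = 1/2
w ∨ w = 1/2 ∨ 1/2 = 1/2
¬(w ∨ w) = ¬1/2 = 1/2
¬u ≡ ¬(w ∨ w) = 1/2 ≡ 1/2 = 1/2
¬(¬u ≡ ¬(w ∨ w)) = ¬1/2 = 1/2
u ∨ v = 1/2 ∨ 1/2 = 1/2
¬w = ¬1/2 = 1/2
(u ∨ v) ∨ ¬w = 1/2 ∨ 1/2 = 1/2
u ⊃ w = 1/2 ⊃ 1/2 = 1/2
¬(u ⊃ w) = ¬1/2 = 1/2
v ≡ w = 1/2 ≡ 1/2 = 1/2
w ≡ (v ≡ w) = 1/2 ≡ 1/2 = 1/2
¬(u ⊃ w) ⊃ (w ≡ (v ≡ w)) = 1/2 ⊃ 1/2 = 1/2
u ≡ w = 1/2 ≡ 1/2 = 1/2
¬(u ≡ w) = ¬1/2 = 1/2
(¬(u ⊃ w) ⊃ (w ≡ (v ≡ w))) ≡ ¬(u ≡ w) = 1/2 ≡ 1/2 = 1/2
((u ∨ v) ∨ ¬w) ∨ ((¬(u ⊃ w) ⊃ (w ≡ (v ≡ w))) ≡ ¬(u ≡ w)) = 1/2 ∨ 1/2 = 1/2
¬(¬u ≡ ¬(w ∨ w)) ⊃ (((u ∨ v) ∨ ¬w) ∨ ((¬(u ⊃ w) ⊃ (w ≡ (v ≡ w))) ≡ ¬(u ≡ w))) = 1/2 ⊃ 1/2 = 1/2

1/2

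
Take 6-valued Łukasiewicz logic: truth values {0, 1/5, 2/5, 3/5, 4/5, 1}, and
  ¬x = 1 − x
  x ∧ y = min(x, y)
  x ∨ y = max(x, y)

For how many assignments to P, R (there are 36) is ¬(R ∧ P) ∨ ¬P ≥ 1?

value 1: 11 assignments (counts)
value 4/5: 9 assignments
value 3/5: 7 assignments
value 2/5: 5 assignments
value 1/5: 3 assignments
value 0: 1 assignment
So 11 of the 36 assignments meet the threshold.

11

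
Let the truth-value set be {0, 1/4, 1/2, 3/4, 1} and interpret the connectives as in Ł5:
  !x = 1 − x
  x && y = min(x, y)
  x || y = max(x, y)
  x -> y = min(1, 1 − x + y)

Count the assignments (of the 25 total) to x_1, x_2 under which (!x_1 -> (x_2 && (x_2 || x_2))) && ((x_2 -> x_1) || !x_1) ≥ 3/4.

18

value 1: 10 assignments (counts)
value 3/4: 8 assignments (counts)
value 1/2: 4 assignments
value 1/4: 2 assignments
value 0: 1 assignment
So 18 of the 25 assignments meet the threshold.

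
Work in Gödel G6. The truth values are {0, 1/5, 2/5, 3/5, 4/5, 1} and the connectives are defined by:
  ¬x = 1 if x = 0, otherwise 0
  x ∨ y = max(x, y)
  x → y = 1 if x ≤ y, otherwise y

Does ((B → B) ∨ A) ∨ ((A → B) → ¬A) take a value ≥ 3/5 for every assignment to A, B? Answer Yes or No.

Yes

At A = 4/5, B = 4/5, for instance:
B → B = 4/5 → 4/5 = 1
(B → B) ∨ A = 1 ∨ 4/5 = 1
A → B = 4/5 → 4/5 = 1
¬A = ¬4/5 = 0
(A → B) → ¬A = 1 → 0 = 0
((B → B) ∨ A) ∨ ((A → B) → ¬A) = 1 ∨ 0 = 1
and checking the remaining 35 assignments likewise gives ≥ 3/5 in every case.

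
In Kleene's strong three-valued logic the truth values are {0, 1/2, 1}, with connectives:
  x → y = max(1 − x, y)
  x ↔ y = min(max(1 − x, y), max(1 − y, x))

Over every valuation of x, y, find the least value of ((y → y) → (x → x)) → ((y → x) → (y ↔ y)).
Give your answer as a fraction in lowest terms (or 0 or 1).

1/2

Take x = 0, y = 1/2:
y → y = 1/2 → 1/2 = 1/2
x → x = 0 → 0 = 1
(y → y) → (x → x) = 1/2 → 1 = 1
y → x = 1/2 → 0 = 1/2
y ↔ y = 1/2 ↔ 1/2 = 1/2
(y → x) → (y ↔ y) = 1/2 → 1/2 = 1/2
((y → y) → (x → x)) → ((y → x) → (y ↔ y)) = 1 → 1/2 = 1/2
No assignment yields a value below 1/2, so this is the minimum.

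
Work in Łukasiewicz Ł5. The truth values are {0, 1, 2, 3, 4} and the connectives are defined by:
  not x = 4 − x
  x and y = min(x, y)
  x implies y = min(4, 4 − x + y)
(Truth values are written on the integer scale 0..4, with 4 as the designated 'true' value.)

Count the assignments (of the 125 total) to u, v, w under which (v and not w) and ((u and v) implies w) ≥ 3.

value 4: 1 assignment (counts)
value 3: 9 assignments (counts)
value 2: 30 assignments
value 1: 39 assignments
value 0: 46 assignments
So 10 of the 125 assignments meet the threshold.

10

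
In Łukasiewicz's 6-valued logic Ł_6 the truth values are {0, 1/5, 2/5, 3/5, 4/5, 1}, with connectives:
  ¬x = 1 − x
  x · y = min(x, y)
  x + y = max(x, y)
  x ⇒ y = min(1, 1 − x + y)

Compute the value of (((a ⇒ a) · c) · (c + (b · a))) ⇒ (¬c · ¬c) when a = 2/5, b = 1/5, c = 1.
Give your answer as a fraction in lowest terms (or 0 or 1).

a ⇒ a = 2/5 ⇒ 2/5 = 1
(a ⇒ a) · c = 1 · 1 = 1
b · a = 1/5 · 2/5 = 1/5
c + (b · a) = 1 + 1/5 = 1
((a ⇒ a) · c) · (c + (b · a)) = 1 · 1 = 1
¬c = ¬1 = 0
¬c = ¬1 = 0
¬c · ¬c = 0 · 0 = 0
(((a ⇒ a) · c) · (c + (b · a))) ⇒ (¬c · ¬c) = 1 ⇒ 0 = 0

0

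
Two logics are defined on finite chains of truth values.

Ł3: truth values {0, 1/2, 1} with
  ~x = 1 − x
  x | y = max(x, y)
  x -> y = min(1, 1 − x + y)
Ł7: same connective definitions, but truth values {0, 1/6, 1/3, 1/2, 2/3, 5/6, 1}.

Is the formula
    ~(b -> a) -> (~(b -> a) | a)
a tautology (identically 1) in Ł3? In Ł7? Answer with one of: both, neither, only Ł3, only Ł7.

In Ł3: every assignment gives 1 — tautology.
In Ł7: every assignment gives 1 — tautology.

both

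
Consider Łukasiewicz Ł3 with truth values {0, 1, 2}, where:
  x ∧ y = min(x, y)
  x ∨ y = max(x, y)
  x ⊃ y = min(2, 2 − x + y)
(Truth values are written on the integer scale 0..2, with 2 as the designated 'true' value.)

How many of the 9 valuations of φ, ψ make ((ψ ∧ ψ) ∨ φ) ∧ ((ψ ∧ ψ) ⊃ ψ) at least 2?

5

φ = 0, ψ = 0 ↦ 0  <
φ = 0, ψ = 1 ↦ 1  <
φ = 0, ψ = 2 ↦ 2  ≥
φ = 1, ψ = 0 ↦ 1  <
φ = 1, ψ = 1 ↦ 1  <
φ = 1, ψ = 2 ↦ 2  ≥
φ = 2, ψ = 0 ↦ 2  ≥
φ = 2, ψ = 1 ↦ 2  ≥
φ = 2, ψ = 2 ↦ 2  ≥
So 5 of the 9 assignments meet the threshold.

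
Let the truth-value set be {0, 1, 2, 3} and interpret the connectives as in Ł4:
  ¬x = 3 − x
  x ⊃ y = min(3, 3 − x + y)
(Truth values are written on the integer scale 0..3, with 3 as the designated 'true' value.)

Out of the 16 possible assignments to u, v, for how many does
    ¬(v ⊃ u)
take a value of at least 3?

u = 0, v = 0 ↦ 0  <
u = 0, v = 1 ↦ 1  <
u = 0, v = 2 ↦ 2  <
u = 0, v = 3 ↦ 3  ≥
u = 1, v = 0 ↦ 0  <
u = 1, v = 1 ↦ 0  <
u = 1, v = 2 ↦ 1  <
u = 1, v = 3 ↦ 2  <
u = 2, v = 0 ↦ 0  <
u = 2, v = 1 ↦ 0  <
u = 2, v = 2 ↦ 0  <
u = 2, v = 3 ↦ 1  <
u = 3, v = 0 ↦ 0  <
u = 3, v = 1 ↦ 0  <
u = 3, v = 2 ↦ 0  <
u = 3, v = 3 ↦ 0  <
So 1 of the 16 assignments meets the threshold.

1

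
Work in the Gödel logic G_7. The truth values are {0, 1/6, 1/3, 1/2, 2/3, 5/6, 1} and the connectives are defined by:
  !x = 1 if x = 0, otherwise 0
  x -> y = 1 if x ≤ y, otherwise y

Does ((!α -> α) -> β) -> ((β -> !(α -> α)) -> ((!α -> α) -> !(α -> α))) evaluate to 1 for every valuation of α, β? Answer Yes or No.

At α = 1/2, β = 2/3, for instance:
!α = !1/2 = 0
!α -> α = 0 -> 1/2 = 1
(!α -> α) -> β = 1 -> 2/3 = 2/3
α -> α = 1/2 -> 1/2 = 1
!(α -> α) = !1 = 0
β -> !(α -> α) = 2/3 -> 0 = 0
(!α -> α) -> !(α -> α) = 1 -> 0 = 0
(β -> !(α -> α)) -> ((!α -> α) -> !(α -> α)) = 0 -> 0 = 1
((!α -> α) -> β) -> ((β -> !(α -> α)) -> ((!α -> α) -> !(α -> α))) = 2/3 -> 1 = 1
and checking the remaining 48 assignments likewise gives ≥ 1 in every case.

Yes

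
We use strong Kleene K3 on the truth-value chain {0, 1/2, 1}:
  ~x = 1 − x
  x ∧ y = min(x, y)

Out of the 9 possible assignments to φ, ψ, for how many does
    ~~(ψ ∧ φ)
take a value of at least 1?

1

φ = 0, ψ = 0 ↦ 0  <
φ = 0, ψ = 1/2 ↦ 0  <
φ = 0, ψ = 1 ↦ 0  <
φ = 1/2, ψ = 0 ↦ 0  <
φ = 1/2, ψ = 1/2 ↦ 1/2  <
φ = 1/2, ψ = 1 ↦ 1/2  <
φ = 1, ψ = 0 ↦ 0  <
φ = 1, ψ = 1/2 ↦ 1/2  <
φ = 1, ψ = 1 ↦ 1  ≥
So 1 of the 9 assignments meets the threshold.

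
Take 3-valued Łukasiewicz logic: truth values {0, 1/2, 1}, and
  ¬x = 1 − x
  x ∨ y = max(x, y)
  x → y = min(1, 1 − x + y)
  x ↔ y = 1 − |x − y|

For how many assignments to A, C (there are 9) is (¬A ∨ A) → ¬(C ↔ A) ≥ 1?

A = 0, C = 0 ↦ 0  <
A = 0, C = 1/2 ↦ 1/2  <
A = 0, C = 1 ↦ 1  ≥
A = 1/2, C = 0 ↦ 1  ≥
A = 1/2, C = 1/2 ↦ 1/2  <
A = 1/2, C = 1 ↦ 1  ≥
A = 1, C = 0 ↦ 1  ≥
A = 1, C = 1/2 ↦ 1/2  <
A = 1, C = 1 ↦ 0  <
So 4 of the 9 assignments meet the threshold.

4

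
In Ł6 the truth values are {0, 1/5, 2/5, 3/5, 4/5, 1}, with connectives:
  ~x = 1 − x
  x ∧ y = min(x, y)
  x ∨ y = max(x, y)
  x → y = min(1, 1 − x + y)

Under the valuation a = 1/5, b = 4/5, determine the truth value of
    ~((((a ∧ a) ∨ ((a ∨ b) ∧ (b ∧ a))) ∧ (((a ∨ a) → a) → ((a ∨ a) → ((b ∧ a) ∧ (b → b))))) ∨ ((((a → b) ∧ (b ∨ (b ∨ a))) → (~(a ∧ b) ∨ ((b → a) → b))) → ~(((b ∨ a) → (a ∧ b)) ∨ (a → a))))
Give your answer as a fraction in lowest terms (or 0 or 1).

a ∧ a = 1/5 ∧ 1/5 = 1/5
a ∨ b = 1/5 ∨ 4/5 = 4/5
b ∧ a = 4/5 ∧ 1/5 = 1/5
(a ∨ b) ∧ (b ∧ a) = 4/5 ∧ 1/5 = 1/5
(a ∧ a) ∨ ((a ∨ b) ∧ (b ∧ a)) = 1/5 ∨ 1/5 = 1/5
a ∨ a = 1/5 ∨ 1/5 = 1/5
(a ∨ a) → a = 1/5 → 1/5 = 1
a ∨ a = 1/5 ∨ 1/5 = 1/5
b ∧ a = 4/5 ∧ 1/5 = 1/5
b → b = 4/5 → 4/5 = 1
(b ∧ a) ∧ (b → b) = 1/5 ∧ 1 = 1/5
(a ∨ a) → ((b ∧ a) ∧ (b → b)) = 1/5 → 1/5 = 1
((a ∨ a) → a) → ((a ∨ a) → ((b ∧ a) ∧ (b → b))) = 1 → 1 = 1
((a ∧ a) ∨ ((a ∨ b) ∧ (b ∧ a))) ∧ (((a ∨ a) → a) → ((a ∨ a) → ((b ∧ a) ∧ (b → b)))) = 1/5 ∧ 1 = 1/5
a → b = 1/5 → 4/5 = 1
b ∨ a = 4/5 ∨ 1/5 = 4/5
b ∨ (b ∨ a) = 4/5 ∨ 4/5 = 4/5
(a → b) ∧ (b ∨ (b ∨ a)) = 1 ∧ 4/5 = 4/5
a ∧ b = 1/5 ∧ 4/5 = 1/5
~(a ∧ b) = ~1/5 = 4/5
b → a = 4/5 → 1/5 = 2/5
(b → a) → b = 2/5 → 4/5 = 1
~(a ∧ b) ∨ ((b → a) → b) = 4/5 ∨ 1 = 1
((a → b) ∧ (b ∨ (b ∨ a))) → (~(a ∧ b) ∨ ((b → a) → b)) = 4/5 → 1 = 1
b ∨ a = 4/5 ∨ 1/5 = 4/5
a ∧ b = 1/5 ∧ 4/5 = 1/5
(b ∨ a) → (a ∧ b) = 4/5 → 1/5 = 2/5
a → a = 1/5 → 1/5 = 1
((b ∨ a) → (a ∧ b)) ∨ (a → a) = 2/5 ∨ 1 = 1
~(((b ∨ a) → (a ∧ b)) ∨ (a → a)) = ~1 = 0
(((a → b) ∧ (b ∨ (b ∨ a))) → (~(a ∧ b) ∨ ((b → a) → b))) → ~(((b ∨ a) → (a ∧ b)) ∨ (a → a)) = 1 → 0 = 0
(((a ∧ a) ∨ ((a ∨ b) ∧ (b ∧ a))) ∧ (((a ∨ a) → a) → ((a ∨ a) → ((b ∧ a) ∧ (b → b))))) ∨ ((((a → b) ∧ (b ∨ (b ∨ a))) → (~(a ∧ b) ∨ ((b → a) → b))) → ~(((b ∨ a) → (a ∧ b)) ∨ (a → a))) = 1/5 ∨ 0 = 1/5
~((((a ∧ a) ∨ ((a ∨ b) ∧ (b ∧ a))) ∧ (((a ∨ a) → a) → ((a ∨ a) → ((b ∧ a) ∧ (b → b))))) ∨ ((((a → b) ∧ (b ∨ (b ∨ a))) → (~(a ∧ b) ∨ ((b → a) → b))) → ~(((b ∨ a) → (a ∧ b)) ∨ (a → a)))) = ~1/5 = 4/5

4/5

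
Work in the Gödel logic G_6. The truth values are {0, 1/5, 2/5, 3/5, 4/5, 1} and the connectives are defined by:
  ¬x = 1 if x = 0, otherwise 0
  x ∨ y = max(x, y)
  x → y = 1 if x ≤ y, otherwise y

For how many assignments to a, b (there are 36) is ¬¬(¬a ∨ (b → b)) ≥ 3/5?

value 1: 36 assignments (counts)
So 36 of the 36 assignments meet the threshold.

36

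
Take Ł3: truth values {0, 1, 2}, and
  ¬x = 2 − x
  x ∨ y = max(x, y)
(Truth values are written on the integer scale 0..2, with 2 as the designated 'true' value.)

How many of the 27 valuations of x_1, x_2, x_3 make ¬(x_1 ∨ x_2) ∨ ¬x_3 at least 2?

11

value 2: 11 assignments (counts)
value 1: 11 assignments
value 0: 5 assignments
So 11 of the 27 assignments meet the threshold.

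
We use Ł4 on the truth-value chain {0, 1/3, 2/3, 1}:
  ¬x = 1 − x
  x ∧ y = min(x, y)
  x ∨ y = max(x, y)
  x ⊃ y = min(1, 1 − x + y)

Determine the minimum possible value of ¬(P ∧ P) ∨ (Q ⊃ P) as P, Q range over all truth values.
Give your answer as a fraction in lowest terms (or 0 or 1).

2/3

Take P = 1/3, Q = 2/3:
P ∧ P = 1/3 ∧ 1/3 = 1/3
¬(P ∧ P) = ¬1/3 = 2/3
Q ⊃ P = 2/3 ⊃ 1/3 = 2/3
¬(P ∧ P) ∨ (Q ⊃ P) = 2/3 ∨ 2/3 = 2/3
No assignment yields a value below 2/3, so this is the minimum.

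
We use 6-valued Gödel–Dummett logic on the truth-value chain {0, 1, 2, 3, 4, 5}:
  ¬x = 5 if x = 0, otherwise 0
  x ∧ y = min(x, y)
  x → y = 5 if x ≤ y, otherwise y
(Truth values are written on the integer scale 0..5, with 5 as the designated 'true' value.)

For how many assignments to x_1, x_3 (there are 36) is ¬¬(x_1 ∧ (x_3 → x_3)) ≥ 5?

30

value 5: 30 assignments (counts)
value 0: 6 assignments
So 30 of the 36 assignments meet the threshold.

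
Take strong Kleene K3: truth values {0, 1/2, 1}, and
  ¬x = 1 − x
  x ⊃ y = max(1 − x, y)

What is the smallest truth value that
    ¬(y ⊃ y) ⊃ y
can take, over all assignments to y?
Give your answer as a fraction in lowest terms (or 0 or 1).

1/2

Take y = 1/2:
y ⊃ y = 1/2 ⊃ 1/2 = 1/2
¬(y ⊃ y) = ¬1/2 = 1/2
¬(y ⊃ y) ⊃ y = 1/2 ⊃ 1/2 = 1/2
No assignment yields a value below 1/2, so this is the minimum.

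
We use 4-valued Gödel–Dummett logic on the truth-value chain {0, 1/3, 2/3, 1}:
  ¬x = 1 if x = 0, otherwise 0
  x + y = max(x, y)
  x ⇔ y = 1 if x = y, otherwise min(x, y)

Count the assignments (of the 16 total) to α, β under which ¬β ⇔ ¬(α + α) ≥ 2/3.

α = 0, β = 0 ↦ 1  ≥
α = 0, β = 1/3 ↦ 0  <
α = 0, β = 2/3 ↦ 0  <
α = 0, β = 1 ↦ 0  <
α = 1/3, β = 0 ↦ 0  <
α = 1/3, β = 1/3 ↦ 1  ≥
α = 1/3, β = 2/3 ↦ 1  ≥
α = 1/3, β = 1 ↦ 1  ≥
α = 2/3, β = 0 ↦ 0  <
α = 2/3, β = 1/3 ↦ 1  ≥
α = 2/3, β = 2/3 ↦ 1  ≥
α = 2/3, β = 1 ↦ 1  ≥
α = 1, β = 0 ↦ 0  <
α = 1, β = 1/3 ↦ 1  ≥
α = 1, β = 2/3 ↦ 1  ≥
α = 1, β = 1 ↦ 1  ≥
So 10 of the 16 assignments meet the threshold.

10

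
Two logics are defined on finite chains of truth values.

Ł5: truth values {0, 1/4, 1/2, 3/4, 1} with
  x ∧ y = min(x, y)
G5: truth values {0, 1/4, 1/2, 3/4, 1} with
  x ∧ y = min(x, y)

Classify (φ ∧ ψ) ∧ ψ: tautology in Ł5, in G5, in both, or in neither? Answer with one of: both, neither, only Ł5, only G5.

In Ł5: at φ = 0, ψ = 0 the value is 0 — not a tautology.
In G5: at φ = 0, ψ = 0 the value is 0 — not a tautology.

neither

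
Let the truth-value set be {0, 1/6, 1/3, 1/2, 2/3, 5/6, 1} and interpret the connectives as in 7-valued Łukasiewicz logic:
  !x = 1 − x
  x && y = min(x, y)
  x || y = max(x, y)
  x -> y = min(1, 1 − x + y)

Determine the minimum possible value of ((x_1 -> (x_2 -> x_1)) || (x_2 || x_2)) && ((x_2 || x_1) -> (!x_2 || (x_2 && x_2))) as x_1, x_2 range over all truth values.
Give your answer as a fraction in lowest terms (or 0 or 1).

Take x_1 = 1, x_2 = 1/2:
x_2 -> x_1 = 1/2 -> 1 = 1
x_1 -> (x_2 -> x_1) = 1 -> 1 = 1
x_2 || x_2 = 1/2 || 1/2 = 1/2
(x_1 -> (x_2 -> x_1)) || (x_2 || x_2) = 1 || 1/2 = 1
x_2 || x_1 = 1/2 || 1 = 1
!x_2 = !1/2 = 1/2
x_2 && x_2 = 1/2 && 1/2 = 1/2
!x_2 || (x_2 && x_2) = 1/2 || 1/2 = 1/2
(x_2 || x_1) -> (!x_2 || (x_2 && x_2)) = 1 -> 1/2 = 1/2
((x_1 -> (x_2 -> x_1)) || (x_2 || x_2)) && ((x_2 || x_1) -> (!x_2 || (x_2 && x_2))) = 1 && 1/2 = 1/2
No assignment yields a value below 1/2, so this is the minimum.

1/2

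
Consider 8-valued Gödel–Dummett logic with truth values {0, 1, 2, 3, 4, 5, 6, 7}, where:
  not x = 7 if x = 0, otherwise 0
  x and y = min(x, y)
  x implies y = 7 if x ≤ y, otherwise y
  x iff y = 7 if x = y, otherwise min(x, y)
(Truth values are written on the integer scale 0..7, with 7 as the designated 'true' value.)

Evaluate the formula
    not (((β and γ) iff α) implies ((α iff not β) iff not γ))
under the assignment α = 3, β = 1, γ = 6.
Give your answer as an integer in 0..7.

0

β and γ = 1 and 6 = 1
(β and γ) iff α = 1 iff 3 = 1
not β = not 1 = 0
α iff not β = 3 iff 0 = 0
not γ = not 6 = 0
(α iff not β) iff not γ = 0 iff 0 = 7
((β and γ) iff α) implies ((α iff not β) iff not γ) = 1 implies 7 = 7
not (((β and γ) iff α) implies ((α iff not β) iff not γ)) = not 7 = 0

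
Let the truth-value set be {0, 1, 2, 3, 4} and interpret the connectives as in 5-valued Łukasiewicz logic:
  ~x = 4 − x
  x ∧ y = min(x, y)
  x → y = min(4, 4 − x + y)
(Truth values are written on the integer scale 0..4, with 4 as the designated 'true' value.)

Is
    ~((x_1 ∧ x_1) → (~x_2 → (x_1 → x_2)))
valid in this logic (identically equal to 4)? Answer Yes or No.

Counterexample: take x_1 = 0, x_2 = 0.
x_1 ∧ x_1 = 0 ∧ 0 = 0
~x_2 = ~0 = 4
x_1 → x_2 = 0 → 0 = 4
~x_2 → (x_1 → x_2) = 4 → 4 = 4
(x_1 ∧ x_1) → (~x_2 → (x_1 → x_2)) = 0 → 4 = 4
~((x_1 ∧ x_1) → (~x_2 → (x_1 → x_2))) = ~4 = 0
This gives 0 ≠ 4.

No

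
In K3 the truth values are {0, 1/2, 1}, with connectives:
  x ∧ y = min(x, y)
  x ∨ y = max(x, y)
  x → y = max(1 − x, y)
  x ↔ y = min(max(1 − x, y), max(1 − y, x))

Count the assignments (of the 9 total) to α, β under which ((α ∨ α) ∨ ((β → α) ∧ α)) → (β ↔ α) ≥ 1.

α = 0, β = 0 ↦ 1  ≥
α = 0, β = 1/2 ↦ 1  ≥
α = 0, β = 1 ↦ 1  ≥
α = 1/2, β = 0 ↦ 1/2  <
α = 1/2, β = 1/2 ↦ 1/2  <
α = 1/2, β = 1 ↦ 1/2  <
α = 1, β = 0 ↦ 0  <
α = 1, β = 1/2 ↦ 1/2  <
α = 1, β = 1 ↦ 1  ≥
So 4 of the 9 assignments meet the threshold.

4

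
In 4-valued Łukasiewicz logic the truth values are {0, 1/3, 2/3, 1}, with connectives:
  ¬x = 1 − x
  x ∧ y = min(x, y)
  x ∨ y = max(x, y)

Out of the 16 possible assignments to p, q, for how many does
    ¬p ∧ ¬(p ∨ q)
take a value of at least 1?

1

p = 0, q = 0 ↦ 1  ≥
p = 0, q = 1/3 ↦ 2/3  <
p = 0, q = 2/3 ↦ 1/3  <
p = 0, q = 1 ↦ 0  <
p = 1/3, q = 0 ↦ 2/3  <
p = 1/3, q = 1/3 ↦ 2/3  <
p = 1/3, q = 2/3 ↦ 1/3  <
p = 1/3, q = 1 ↦ 0  <
p = 2/3, q = 0 ↦ 1/3  <
p = 2/3, q = 1/3 ↦ 1/3  <
p = 2/3, q = 2/3 ↦ 1/3  <
p = 2/3, q = 1 ↦ 0  <
p = 1, q = 0 ↦ 0  <
p = 1, q = 1/3 ↦ 0  <
p = 1, q = 2/3 ↦ 0  <
p = 1, q = 1 ↦ 0  <
So 1 of the 16 assignments meets the threshold.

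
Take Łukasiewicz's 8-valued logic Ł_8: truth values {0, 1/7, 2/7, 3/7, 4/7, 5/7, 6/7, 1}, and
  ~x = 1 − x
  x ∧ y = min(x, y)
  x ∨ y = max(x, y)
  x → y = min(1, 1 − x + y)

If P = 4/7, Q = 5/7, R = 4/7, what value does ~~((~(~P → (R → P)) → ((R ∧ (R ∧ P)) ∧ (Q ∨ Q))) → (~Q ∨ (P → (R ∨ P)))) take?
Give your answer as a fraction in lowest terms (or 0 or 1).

~P = ~4/7 = 3/7
R → P = 4/7 → 4/7 = 1
~P → (R → P) = 3/7 → 1 = 1
~(~P → (R → P)) = ~1 = 0
R ∧ P = 4/7 ∧ 4/7 = 4/7
R ∧ (R ∧ P) = 4/7 ∧ 4/7 = 4/7
Q ∨ Q = 5/7 ∨ 5/7 = 5/7
(R ∧ (R ∧ P)) ∧ (Q ∨ Q) = 4/7 ∧ 5/7 = 4/7
~(~P → (R → P)) → ((R ∧ (R ∧ P)) ∧ (Q ∨ Q)) = 0 → 4/7 = 1
~Q = ~5/7 = 2/7
R ∨ P = 4/7 ∨ 4/7 = 4/7
P → (R ∨ P) = 4/7 → 4/7 = 1
~Q ∨ (P → (R ∨ P)) = 2/7 ∨ 1 = 1
(~(~P → (R → P)) → ((R ∧ (R ∧ P)) ∧ (Q ∨ Q))) → (~Q ∨ (P → (R ∨ P))) = 1 → 1 = 1
~((~(~P → (R → P)) → ((R ∧ (R ∧ P)) ∧ (Q ∨ Q))) → (~Q ∨ (P → (R ∨ P)))) = ~1 = 0
~~((~(~P → (R → P)) → ((R ∧ (R ∧ P)) ∧ (Q ∨ Q))) → (~Q ∨ (P → (R ∨ P)))) = ~0 = 1

1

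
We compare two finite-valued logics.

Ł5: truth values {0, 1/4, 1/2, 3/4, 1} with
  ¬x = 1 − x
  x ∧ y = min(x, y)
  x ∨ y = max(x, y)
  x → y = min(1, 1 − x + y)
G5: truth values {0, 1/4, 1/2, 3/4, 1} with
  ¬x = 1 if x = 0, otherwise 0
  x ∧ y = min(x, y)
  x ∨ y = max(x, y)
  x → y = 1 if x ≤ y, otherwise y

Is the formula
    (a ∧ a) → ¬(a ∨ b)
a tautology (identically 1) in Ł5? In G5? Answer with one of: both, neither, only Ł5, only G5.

neither

In Ł5: at a = 1/4, b = 1 the value is 3/4 — not a tautology.
In G5: at a = 1/4, b = 0 the value is 0 — not a tautology.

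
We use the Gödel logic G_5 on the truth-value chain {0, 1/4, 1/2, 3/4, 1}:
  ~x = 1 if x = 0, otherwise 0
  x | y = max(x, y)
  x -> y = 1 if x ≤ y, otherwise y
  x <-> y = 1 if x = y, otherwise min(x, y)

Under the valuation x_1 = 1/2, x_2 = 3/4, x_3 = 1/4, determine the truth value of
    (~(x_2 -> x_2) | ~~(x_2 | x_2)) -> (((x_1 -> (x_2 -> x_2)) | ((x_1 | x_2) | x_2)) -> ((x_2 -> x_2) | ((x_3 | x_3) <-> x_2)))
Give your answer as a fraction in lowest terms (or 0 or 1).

1

x_2 -> x_2 = 3/4 -> 3/4 = 1
~(x_2 -> x_2) = ~1 = 0
x_2 | x_2 = 3/4 | 3/4 = 3/4
~(x_2 | x_2) = ~3/4 = 0
~~(x_2 | x_2) = ~0 = 1
~(x_2 -> x_2) | ~~(x_2 | x_2) = 0 | 1 = 1
x_2 -> x_2 = 3/4 -> 3/4 = 1
x_1 -> (x_2 -> x_2) = 1/2 -> 1 = 1
x_1 | x_2 = 1/2 | 3/4 = 3/4
(x_1 | x_2) | x_2 = 3/4 | 3/4 = 3/4
(x_1 -> (x_2 -> x_2)) | ((x_1 | x_2) | x_2) = 1 | 3/4 = 1
x_2 -> x_2 = 3/4 -> 3/4 = 1
x_3 | x_3 = 1/4 | 1/4 = 1/4
(x_3 | x_3) <-> x_2 = 1/4 <-> 3/4 = 1/4
(x_2 -> x_2) | ((x_3 | x_3) <-> x_2) = 1 | 1/4 = 1
((x_1 -> (x_2 -> x_2)) | ((x_1 | x_2) | x_2)) -> ((x_2 -> x_2) | ((x_3 | x_3) <-> x_2)) = 1 -> 1 = 1
(~(x_2 -> x_2) | ~~(x_2 | x_2)) -> (((x_1 -> (x_2 -> x_2)) | ((x_1 | x_2) | x_2)) -> ((x_2 -> x_2) | ((x_3 | x_3) <-> x_2))) = 1 -> 1 = 1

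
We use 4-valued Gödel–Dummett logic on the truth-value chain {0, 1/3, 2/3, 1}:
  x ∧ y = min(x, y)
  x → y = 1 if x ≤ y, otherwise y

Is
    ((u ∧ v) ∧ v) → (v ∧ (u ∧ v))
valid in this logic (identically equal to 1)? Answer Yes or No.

Yes

u = 0, v = 0 ↦ 1
u = 0, v = 1/3 ↦ 1
u = 0, v = 2/3 ↦ 1
u = 0, v = 1 ↦ 1
u = 1/3, v = 0 ↦ 1
u = 1/3, v = 1/3 ↦ 1
u = 1/3, v = 2/3 ↦ 1
u = 1/3, v = 1 ↦ 1
u = 2/3, v = 0 ↦ 1
u = 2/3, v = 1/3 ↦ 1
u = 2/3, v = 2/3 ↦ 1
u = 2/3, v = 1 ↦ 1
u = 1, v = 0 ↦ 1
u = 1, v = 1/3 ↦ 1
u = 1, v = 2/3 ↦ 1
u = 1, v = 1 ↦ 1
Every assignment gives a value ≥ 1.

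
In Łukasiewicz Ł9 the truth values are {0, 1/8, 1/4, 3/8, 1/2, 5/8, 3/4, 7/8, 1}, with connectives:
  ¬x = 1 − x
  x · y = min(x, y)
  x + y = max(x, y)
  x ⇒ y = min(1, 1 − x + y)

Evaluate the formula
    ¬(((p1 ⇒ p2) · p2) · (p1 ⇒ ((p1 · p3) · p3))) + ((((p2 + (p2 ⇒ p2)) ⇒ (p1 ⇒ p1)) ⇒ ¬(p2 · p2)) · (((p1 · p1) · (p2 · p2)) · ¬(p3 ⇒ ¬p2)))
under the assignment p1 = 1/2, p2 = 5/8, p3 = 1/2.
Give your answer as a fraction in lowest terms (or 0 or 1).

3/8

p1 ⇒ p2 = 1/2 ⇒ 5/8 = 1
(p1 ⇒ p2) · p2 = 1 · 5/8 = 5/8
p1 · p3 = 1/2 · 1/2 = 1/2
(p1 · p3) · p3 = 1/2 · 1/2 = 1/2
p1 ⇒ ((p1 · p3) · p3) = 1/2 ⇒ 1/2 = 1
((p1 ⇒ p2) · p2) · (p1 ⇒ ((p1 · p3) · p3)) = 5/8 · 1 = 5/8
¬(((p1 ⇒ p2) · p2) · (p1 ⇒ ((p1 · p3) · p3))) = ¬5/8 = 3/8
p2 ⇒ p2 = 5/8 ⇒ 5/8 = 1
p2 + (p2 ⇒ p2) = 5/8 + 1 = 1
p1 ⇒ p1 = 1/2 ⇒ 1/2 = 1
(p2 + (p2 ⇒ p2)) ⇒ (p1 ⇒ p1) = 1 ⇒ 1 = 1
p2 · p2 = 5/8 · 5/8 = 5/8
¬(p2 · p2) = ¬5/8 = 3/8
((p2 + (p2 ⇒ p2)) ⇒ (p1 ⇒ p1)) ⇒ ¬(p2 · p2) = 1 ⇒ 3/8 = 3/8
p1 · p1 = 1/2 · 1/2 = 1/2
p2 · p2 = 5/8 · 5/8 = 5/8
(p1 · p1) · (p2 · p2) = 1/2 · 5/8 = 1/2
¬p2 = ¬5/8 = 3/8
p3 ⇒ ¬p2 = 1/2 ⇒ 3/8 = 7/8
¬(p3 ⇒ ¬p2) = ¬7/8 = 1/8
((p1 · p1) · (p2 · p2)) · ¬(p3 ⇒ ¬p2) = 1/2 · 1/8 = 1/8
(((p2 + (p2 ⇒ p2)) ⇒ (p1 ⇒ p1)) ⇒ ¬(p2 · p2)) · (((p1 · p1) · (p2 · p2)) · ¬(p3 ⇒ ¬p2)) = 3/8 · 1/8 = 1/8
¬(((p1 ⇒ p2) · p2) · (p1 ⇒ ((p1 · p3) · p3))) + ((((p2 + (p2 ⇒ p2)) ⇒ (p1 ⇒ p1)) ⇒ ¬(p2 · p2)) · (((p1 · p1) · (p2 · p2)) · ¬(p3 ⇒ ¬p2))) = 3/8 + 1/8 = 3/8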